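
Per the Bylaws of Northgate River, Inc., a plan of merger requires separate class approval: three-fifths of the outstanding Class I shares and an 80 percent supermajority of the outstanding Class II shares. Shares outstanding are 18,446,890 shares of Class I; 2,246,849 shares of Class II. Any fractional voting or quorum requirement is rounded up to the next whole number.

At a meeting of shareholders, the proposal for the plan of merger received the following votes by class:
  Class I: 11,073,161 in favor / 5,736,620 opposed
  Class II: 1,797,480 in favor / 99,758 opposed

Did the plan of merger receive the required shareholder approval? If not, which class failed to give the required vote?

Class I: 3/5 of 18446890 = 11068134; 11,068,134 required, 11,073,161 in favor — approved.
Class II: 4/5 of 2246849 = 1797479.20, rounded up to 1797480; 1,797,480 required, 1,797,480 in favor — approved.

Approved — every class gave the required vote.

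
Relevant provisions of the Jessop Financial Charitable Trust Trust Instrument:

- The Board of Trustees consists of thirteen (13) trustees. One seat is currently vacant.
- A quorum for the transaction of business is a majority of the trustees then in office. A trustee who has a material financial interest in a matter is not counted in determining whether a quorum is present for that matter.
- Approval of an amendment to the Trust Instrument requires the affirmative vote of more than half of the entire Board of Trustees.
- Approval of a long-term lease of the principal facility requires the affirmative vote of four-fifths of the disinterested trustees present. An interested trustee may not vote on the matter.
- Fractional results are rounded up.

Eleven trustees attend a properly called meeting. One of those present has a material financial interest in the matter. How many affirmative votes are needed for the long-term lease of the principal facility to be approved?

The long-term lease of the principal facility requires four-fifths of the disinterested trustees present (11 − 1 = 10).
4/5 of 10 = 8.

8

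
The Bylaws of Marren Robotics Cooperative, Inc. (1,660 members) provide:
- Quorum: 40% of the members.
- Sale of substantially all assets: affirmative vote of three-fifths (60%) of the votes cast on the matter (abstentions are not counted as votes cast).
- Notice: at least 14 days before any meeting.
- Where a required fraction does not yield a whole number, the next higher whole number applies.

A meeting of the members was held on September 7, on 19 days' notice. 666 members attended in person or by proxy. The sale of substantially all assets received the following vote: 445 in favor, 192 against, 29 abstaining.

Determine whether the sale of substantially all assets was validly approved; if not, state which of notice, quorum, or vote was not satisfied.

Notice: 19 days given; 14 required. Satisfied.
Quorum: 40% of 1,660 = 664; 666 present. Satisfied.
Vote: requires three-fifths of the votes cast (666 − 29 abstaining = 637); 3/5 of 637 = 382.20, rounded up to 383, so 383 needed; 445 in favor. Satisfied.

Valid — all requirements satisfied.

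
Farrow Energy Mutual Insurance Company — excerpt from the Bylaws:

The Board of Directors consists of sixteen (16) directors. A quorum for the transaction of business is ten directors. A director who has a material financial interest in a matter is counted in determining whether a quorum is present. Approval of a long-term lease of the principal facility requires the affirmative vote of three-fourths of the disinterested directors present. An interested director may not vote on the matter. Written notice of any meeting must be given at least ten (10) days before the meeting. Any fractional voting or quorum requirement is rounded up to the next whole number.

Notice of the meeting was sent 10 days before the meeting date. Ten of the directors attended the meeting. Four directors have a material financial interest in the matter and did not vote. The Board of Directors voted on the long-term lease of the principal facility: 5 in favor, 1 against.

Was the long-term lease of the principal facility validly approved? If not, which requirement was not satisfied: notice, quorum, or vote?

Notice: 10 days given; 10 required (10 ≥ 10). Satisfied.
Quorum: 10 present (interested directors count toward quorum); quorum is 10. Satisfied.
Vote: the long-term lease of the principal facility requires three-fourths of the disinterested directors present (10 − 4 = 6). 3/4 of 6 = 4.50, rounded up to 5, so 5 affirmative votes are needed; 5 voted in favor. Satisfied.

Valid — all requirements satisfied.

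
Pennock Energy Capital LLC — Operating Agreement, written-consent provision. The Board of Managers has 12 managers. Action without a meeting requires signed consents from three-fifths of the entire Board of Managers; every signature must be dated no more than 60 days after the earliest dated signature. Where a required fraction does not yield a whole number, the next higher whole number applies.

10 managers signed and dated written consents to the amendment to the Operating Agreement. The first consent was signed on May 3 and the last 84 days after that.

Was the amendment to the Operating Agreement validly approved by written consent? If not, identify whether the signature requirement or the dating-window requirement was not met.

Not effective — dating-window requirement not satisfied.

Signatures required: three-fifths of 12 — 3/5 of 12 = 7.20, rounded up to 8, so 8 needed; 10 signed. Sufficient.
Dating window: the latest signature is 84 days after the earliest; the limit is 60 days. Outside the window.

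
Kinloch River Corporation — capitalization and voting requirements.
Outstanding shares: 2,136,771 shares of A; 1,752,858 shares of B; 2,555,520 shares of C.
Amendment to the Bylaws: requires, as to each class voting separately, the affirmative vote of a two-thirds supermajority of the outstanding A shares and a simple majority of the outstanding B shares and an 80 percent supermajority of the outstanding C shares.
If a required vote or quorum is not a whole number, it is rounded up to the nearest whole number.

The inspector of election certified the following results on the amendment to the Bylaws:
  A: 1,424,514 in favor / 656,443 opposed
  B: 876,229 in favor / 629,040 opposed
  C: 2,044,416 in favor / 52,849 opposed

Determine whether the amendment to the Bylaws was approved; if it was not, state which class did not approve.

Not approved — the B shares did not give the required vote.

A: 2/3 of 2136771 = 1424514; 1,424,514 required, 1,424,514 in favor — approved.
B: a majority of 1752858 is 876430; 876,430 required, 876,229 in favor — not approved.
C: 4/5 of 2555520 = 2044416; 2,044,416 required, 2,044,416 in favor — approved.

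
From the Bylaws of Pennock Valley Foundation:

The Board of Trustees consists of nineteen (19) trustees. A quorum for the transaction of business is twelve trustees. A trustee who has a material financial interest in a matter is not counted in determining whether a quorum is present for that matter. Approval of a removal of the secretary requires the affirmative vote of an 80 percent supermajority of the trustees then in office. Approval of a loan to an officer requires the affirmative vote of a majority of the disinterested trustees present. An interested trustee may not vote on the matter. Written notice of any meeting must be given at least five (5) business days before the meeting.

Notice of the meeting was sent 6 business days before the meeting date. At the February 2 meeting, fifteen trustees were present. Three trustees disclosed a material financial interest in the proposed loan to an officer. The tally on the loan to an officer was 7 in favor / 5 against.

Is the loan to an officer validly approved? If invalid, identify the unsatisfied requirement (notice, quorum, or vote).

Notice: 6 business days given; 5 required (6 ≥ 5). Satisfied.
Quorum: 15 present, but the 3 interested trustees do not count, leaving 12. Quorum is 12. Satisfied.
Vote: the loan to an officer requires a majority of the disinterested trustees present (15 − 3 = 12). A majority of 12 is 7, so 7 affirmative votes are needed; 7 voted in favor. Satisfied.

Valid — all requirements satisfied.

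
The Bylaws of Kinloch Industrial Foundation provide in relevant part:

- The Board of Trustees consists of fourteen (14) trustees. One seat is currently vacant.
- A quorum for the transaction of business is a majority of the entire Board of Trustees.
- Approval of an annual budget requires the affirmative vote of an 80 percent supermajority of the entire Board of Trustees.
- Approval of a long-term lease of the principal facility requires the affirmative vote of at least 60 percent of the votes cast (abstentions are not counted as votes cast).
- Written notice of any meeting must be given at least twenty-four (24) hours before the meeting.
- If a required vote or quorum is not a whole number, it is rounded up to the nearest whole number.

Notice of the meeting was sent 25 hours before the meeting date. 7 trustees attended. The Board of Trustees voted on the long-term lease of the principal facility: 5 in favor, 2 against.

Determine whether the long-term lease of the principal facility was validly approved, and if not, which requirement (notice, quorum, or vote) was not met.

Notice: 25 hours given; 24 required (25 ≥ 24). Satisfied.
Quorum: 7 present; quorum is 8. Not satisfied.
Vote: the long-term lease of the principal facility requires three-fifths of the votes cast (7). 3/5 of 7 = 4.20, rounded up to 5, so 5 affirmative votes are needed; 5 voted in favor. Satisfied. (Moot — without a quorum no business can be validly transacted.)

Invalid — quorum requirement not satisfied.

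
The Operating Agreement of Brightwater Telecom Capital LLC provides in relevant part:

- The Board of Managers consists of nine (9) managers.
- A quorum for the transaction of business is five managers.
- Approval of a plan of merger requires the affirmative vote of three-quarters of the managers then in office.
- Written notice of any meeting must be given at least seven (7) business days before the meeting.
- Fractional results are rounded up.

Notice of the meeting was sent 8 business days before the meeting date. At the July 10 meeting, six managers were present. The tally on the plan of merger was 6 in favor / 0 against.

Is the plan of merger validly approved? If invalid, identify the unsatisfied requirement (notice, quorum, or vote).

Notice: 8 business days given; 7 required (8 ≥ 7). Satisfied.
Quorum: 6 present; quorum is 5. Satisfied.
Vote: the plan of merger requires three-fourths of the managers then in office (9). 3/4 of 9 = 6.75, rounded up to 7, so 7 affirmative votes are needed; 6 voted in favor. Not satisfied.

Invalid — vote requirement not satisfied.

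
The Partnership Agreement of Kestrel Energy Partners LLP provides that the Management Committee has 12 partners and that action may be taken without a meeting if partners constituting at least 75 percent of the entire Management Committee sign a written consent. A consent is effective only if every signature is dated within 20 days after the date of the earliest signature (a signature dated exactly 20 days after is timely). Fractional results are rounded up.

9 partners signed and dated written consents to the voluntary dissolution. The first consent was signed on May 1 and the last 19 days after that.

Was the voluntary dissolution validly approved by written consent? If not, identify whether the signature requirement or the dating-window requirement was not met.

Signatures required: at least 75 percent of 12 — 3/4 of 12 = 9, so 9 needed; 9 signed. Sufficient.
Dating window: the latest signature is 19 days after the earliest; the limit is 20 days. Within the window.

Effective — both the signature and dating-window requirements are satisfied.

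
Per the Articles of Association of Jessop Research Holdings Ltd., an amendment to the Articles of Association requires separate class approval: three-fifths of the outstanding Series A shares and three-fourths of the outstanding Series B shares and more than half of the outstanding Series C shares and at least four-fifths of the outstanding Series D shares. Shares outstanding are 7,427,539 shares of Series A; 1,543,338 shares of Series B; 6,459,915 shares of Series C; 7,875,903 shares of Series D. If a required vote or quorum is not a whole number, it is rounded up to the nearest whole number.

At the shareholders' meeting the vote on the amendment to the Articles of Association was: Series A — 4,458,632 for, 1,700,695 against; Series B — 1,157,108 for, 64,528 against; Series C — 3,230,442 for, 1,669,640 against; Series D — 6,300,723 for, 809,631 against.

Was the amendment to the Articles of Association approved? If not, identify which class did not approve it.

Not approved — the Series B shares did not give the required vote.

Series A: 3/5 of 7427539 = 4456523.40, rounded up to 4456524; 4,456,524 required, 4,458,632 in favor — approved.
Series B: 3/4 of 1543338 = 1157503.50, rounded up to 1157504; 1,157,504 required, 1,157,108 in favor — not approved.
Series C: a majority of 6459915 is 3229958; 3,229,958 required, 3,230,442 in favor — approved.
Series D: 4/5 of 7875903 = 6300722.40, rounded up to 6300723; 6,300,723 required, 6,300,723 in favor — approved.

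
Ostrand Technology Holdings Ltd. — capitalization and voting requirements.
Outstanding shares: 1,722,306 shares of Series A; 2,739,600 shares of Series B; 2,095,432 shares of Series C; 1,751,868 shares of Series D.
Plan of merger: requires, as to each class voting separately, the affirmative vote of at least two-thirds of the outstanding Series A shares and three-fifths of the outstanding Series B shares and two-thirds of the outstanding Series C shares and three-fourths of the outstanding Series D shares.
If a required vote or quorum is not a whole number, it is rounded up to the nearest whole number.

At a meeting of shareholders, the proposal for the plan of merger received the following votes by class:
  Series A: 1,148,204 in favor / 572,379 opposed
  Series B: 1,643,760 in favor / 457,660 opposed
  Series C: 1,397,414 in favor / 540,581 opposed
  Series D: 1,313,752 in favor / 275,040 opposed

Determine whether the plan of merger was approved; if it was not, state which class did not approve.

Not approved — the Series D shares did not give the required vote.

Series A: 2/3 of 1722306 = 1148204; 1,148,204 required, 1,148,204 in favor — approved.
Series B: 3/5 of 2739600 = 1643760; 1,643,760 required, 1,643,760 in favor — approved.
Series C: 2/3 of 2095432 = 1396954.67, rounded up to 1396955; 1,396,955 required, 1,397,414 in favor — approved.
Series D: 3/4 of 1751868 = 1313901; 1,313,901 required, 1,313,752 in favor — not approved.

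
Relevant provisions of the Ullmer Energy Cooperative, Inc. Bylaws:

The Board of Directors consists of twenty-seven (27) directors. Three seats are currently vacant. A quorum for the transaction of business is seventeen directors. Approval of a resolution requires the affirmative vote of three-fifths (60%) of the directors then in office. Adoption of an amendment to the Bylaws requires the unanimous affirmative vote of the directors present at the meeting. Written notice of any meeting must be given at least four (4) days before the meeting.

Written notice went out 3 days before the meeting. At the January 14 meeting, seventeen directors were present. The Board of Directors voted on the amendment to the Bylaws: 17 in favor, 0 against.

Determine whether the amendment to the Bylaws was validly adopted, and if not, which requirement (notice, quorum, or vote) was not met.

Invalid — notice requirement not satisfied.

Notice: 3 days given; 4 required (3 < 4). Not satisfied.
Quorum: 17 present; quorum is 17. Satisfied.
Vote: the amendment to the Bylaws requires the unanimous vote of the directors present (17). Unanimous means all 17, so 17 affirmative votes are needed; 17 voted in favor. Satisfied.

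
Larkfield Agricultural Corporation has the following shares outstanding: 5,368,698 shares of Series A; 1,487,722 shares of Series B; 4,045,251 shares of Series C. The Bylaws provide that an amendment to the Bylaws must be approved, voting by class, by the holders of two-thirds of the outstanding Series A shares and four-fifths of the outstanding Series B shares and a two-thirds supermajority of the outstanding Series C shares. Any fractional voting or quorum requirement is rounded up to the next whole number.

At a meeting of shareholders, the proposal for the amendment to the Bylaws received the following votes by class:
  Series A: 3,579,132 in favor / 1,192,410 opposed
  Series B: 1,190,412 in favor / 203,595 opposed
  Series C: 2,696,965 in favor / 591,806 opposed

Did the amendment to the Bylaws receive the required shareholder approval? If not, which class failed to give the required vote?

Approved — every class gave the required vote.

Series A: 2/3 of 5368698 = 3579132; 3,579,132 required, 3,579,132 in favor — approved.
Series B: 4/5 of 1487722 = 1190177.60, rounded up to 1190178; 1,190,178 required, 1,190,412 in favor — approved.
Series C: 2/3 of 4045251 = 2696834; 2,696,834 required, 2,696,965 in favor — approved.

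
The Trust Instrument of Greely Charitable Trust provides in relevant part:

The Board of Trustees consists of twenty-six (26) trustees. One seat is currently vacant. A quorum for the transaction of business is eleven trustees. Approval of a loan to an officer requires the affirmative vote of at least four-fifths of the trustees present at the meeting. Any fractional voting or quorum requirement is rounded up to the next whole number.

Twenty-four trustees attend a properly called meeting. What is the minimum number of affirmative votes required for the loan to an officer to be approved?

20

The loan to an officer requires four-fifths of the trustees present (24).
4/5 of 24 = 19.20, rounded up to 20.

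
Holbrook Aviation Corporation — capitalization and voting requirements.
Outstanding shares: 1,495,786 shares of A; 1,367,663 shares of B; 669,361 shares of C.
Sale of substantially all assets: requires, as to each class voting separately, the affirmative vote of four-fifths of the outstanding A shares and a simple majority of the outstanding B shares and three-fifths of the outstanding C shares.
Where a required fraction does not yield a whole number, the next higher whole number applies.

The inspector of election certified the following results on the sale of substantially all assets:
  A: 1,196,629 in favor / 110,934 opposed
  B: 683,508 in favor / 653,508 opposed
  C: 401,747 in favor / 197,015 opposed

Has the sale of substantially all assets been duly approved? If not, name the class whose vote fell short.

Not approved — the B shares did not give the required vote.

A: 4/5 of 1495786 = 1196628.80, rounded up to 1196629; 1,196,629 required, 1,196,629 in favor — approved.
B: a majority of 1367663 is 683832; 683,832 required, 683,508 in favor — not approved.
C: 3/5 of 669361 = 401616.60, rounded up to 401617; 401,617 required, 401,747 in favor — approved.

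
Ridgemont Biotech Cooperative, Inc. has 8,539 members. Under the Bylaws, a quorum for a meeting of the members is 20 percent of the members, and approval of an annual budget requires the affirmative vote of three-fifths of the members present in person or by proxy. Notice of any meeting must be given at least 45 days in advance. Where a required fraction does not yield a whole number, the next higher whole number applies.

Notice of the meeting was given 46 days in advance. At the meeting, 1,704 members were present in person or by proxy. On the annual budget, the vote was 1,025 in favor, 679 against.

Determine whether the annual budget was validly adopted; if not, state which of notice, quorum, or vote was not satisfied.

Notice: 46 days given; 45 required. Satisfied.
Quorum: 20% of 8,539 = 1,707.80, rounded up to 1,708; 1,704 present. Not satisfied.
Vote: requires three-fifths of those present (1,704); 3/5 of 1704 = 1022.40, rounded up to 1023, so 1,023 needed; 1,025 in favor. Satisfied.

Invalid — quorum requirement not satisfied.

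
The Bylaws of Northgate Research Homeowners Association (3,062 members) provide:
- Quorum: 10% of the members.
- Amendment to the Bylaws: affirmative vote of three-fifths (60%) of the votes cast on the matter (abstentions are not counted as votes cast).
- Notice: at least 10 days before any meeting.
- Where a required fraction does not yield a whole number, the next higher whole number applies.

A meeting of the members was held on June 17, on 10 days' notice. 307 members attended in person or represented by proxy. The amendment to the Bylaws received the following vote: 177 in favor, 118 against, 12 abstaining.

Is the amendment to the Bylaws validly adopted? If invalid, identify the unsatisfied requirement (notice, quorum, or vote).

Valid — all requirements satisfied.

Notice: 10 days given; 10 required. Satisfied.
Quorum: 10% of 3,062 = 306.20, rounded up to 307; 307 present. Satisfied.
Vote: requires three-fifths of the votes cast (307 − 12 abstaining = 295); 3/5 of 295 = 177, so 177 needed; 177 in favor. Satisfied.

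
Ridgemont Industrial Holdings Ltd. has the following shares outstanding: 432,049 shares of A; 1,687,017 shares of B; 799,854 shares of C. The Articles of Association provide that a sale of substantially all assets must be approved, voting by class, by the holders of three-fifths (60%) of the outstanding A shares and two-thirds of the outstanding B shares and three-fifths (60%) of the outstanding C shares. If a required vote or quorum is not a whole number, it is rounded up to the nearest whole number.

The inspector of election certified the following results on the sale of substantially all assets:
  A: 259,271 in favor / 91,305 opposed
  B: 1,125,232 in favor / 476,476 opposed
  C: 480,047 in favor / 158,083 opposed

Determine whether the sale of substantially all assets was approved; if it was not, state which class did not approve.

Approved — every class gave the required vote.

A: 3/5 of 432049 = 259229.40, rounded up to 259230; 259,230 required, 259,271 in favor — approved.
B: 2/3 of 1687017 = 1124678; 1,124,678 required, 1,125,232 in favor — approved.
C: 3/5 of 799854 = 479912.40, rounded up to 479913; 479,913 required, 480,047 in favor — approved.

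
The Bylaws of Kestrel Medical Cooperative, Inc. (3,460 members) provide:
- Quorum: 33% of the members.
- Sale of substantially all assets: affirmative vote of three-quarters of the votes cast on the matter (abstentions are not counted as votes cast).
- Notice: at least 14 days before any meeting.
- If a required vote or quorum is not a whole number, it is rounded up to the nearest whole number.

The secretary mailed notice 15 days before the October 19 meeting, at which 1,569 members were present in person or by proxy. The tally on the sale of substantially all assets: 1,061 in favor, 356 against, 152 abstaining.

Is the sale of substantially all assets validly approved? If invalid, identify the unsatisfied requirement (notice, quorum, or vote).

Invalid — vote requirement not satisfied.

Notice: 15 days given; 14 required. Satisfied.
Quorum: 33% of 3,460 = 1,141.80, rounded up to 1,142; 1,569 present. Satisfied.
Vote: requires three-fourths of the votes cast (1,569 − 152 abstaining = 1,417); 3/4 of 1417 = 1062.75, rounded up to 1063, so 1,063 needed; 1,061 in favor. Not satisfied.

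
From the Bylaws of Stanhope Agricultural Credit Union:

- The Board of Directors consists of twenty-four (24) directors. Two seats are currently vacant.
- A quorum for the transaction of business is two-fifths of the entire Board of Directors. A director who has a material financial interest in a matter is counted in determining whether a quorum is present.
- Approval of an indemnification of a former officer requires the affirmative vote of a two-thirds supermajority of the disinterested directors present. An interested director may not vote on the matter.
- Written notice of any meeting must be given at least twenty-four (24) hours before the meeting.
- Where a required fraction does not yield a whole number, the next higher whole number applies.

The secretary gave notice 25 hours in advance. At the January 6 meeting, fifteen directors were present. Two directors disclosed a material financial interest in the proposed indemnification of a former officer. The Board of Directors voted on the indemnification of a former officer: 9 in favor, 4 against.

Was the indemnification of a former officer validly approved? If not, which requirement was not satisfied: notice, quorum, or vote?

Notice: 25 hours given; 24 required (25 ≥ 24). Satisfied.
Quorum: 15 present (interested directors count toward quorum); quorum is 10. Satisfied.
Vote: the indemnification of a former officer requires two-thirds of the disinterested directors present (15 − 2 = 13). 2/3 of 13 = 8.67, rounded up to 9, so 9 affirmative votes are needed; 9 voted in favor. Satisfied.

Valid — all requirements satisfied.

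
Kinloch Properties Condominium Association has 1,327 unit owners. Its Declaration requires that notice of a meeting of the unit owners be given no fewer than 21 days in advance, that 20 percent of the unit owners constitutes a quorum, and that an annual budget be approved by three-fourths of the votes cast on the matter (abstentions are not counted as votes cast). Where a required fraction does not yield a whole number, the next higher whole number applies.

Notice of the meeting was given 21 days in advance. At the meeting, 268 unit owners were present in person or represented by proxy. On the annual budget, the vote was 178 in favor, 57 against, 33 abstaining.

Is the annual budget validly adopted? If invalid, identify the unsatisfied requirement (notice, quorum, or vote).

Valid — all requirements satisfied.

Notice: 21 days given; 21 required. Satisfied.
Quorum: 20% of 1,327 = 265.40, rounded up to 266; 268 present. Satisfied.
Vote: requires three-fourths of the votes cast (268 − 33 abstaining = 235); 3/4 of 235 = 176.25, rounded up to 177, so 177 needed; 178 in favor. Satisfied.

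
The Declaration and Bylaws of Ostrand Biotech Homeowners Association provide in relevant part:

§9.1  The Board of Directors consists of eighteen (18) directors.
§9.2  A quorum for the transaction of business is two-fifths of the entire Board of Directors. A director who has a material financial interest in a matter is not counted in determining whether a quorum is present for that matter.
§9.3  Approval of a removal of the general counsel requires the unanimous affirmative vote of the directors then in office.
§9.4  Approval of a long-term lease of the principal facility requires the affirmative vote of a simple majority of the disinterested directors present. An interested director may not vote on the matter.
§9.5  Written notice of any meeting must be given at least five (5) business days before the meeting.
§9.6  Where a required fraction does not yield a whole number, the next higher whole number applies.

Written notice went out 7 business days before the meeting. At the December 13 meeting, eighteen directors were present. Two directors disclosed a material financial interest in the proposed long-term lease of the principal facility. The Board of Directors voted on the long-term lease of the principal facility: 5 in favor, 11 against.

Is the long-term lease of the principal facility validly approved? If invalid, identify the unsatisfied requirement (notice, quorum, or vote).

Invalid — vote requirement not satisfied.

Notice: 7 business days given; 5 required (7 ≥ 5). Satisfied.
Quorum: 18 present, but the 2 interested directors do not count, leaving 16. Quorum is 8. Satisfied.
Vote: the long-term lease of the principal facility requires a majority of the disinterested directors present (18 − 2 = 16). A majority of 16 is 9, so 9 affirmative votes are needed; 5 voted in favor. Not satisfied.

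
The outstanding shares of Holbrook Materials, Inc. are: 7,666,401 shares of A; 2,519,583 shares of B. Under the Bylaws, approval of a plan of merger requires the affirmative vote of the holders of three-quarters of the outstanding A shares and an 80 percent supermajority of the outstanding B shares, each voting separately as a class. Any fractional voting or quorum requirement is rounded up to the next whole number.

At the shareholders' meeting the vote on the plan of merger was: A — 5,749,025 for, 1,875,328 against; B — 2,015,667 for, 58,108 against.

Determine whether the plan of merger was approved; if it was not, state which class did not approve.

Not approved — the A shares did not give the required vote.

A: 3/4 of 7666401 = 5749800.75, rounded up to 5749801; 5,749,801 required, 5,749,025 in favor — not approved.
B: 4/5 of 2519583 = 2015666.40, rounded up to 2015667; 2,015,667 required, 2,015,667 in favor — approved.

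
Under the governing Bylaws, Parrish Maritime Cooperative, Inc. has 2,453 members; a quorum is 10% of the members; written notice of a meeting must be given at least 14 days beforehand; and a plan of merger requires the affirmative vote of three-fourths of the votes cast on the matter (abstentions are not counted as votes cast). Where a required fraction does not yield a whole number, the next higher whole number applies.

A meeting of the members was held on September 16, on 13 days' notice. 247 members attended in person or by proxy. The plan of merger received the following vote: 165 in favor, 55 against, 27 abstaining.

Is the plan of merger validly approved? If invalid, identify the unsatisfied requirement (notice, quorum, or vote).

Notice: 13 days given; 14 required. Not satisfied.
Quorum: 10% of 2,453 = 245.30, rounded up to 246; 247 present. Satisfied.
Vote: requires three-fourths of the votes cast (247 − 27 abstaining = 220); 3/4 of 220 = 165, so 165 needed; 165 in favor. Satisfied.

Invalid — notice requirement not satisfied.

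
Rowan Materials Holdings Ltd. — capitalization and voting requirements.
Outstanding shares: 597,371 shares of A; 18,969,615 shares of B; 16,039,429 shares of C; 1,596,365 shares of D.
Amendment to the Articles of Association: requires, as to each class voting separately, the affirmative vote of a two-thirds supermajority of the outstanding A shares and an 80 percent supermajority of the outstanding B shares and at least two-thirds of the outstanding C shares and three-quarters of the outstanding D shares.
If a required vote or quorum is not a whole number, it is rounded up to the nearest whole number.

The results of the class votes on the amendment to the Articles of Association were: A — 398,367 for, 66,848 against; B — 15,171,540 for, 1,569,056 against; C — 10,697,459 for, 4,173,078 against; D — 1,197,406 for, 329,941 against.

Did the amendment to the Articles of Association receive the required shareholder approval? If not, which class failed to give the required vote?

Not approved — the B shares did not give the required vote.

A: 2/3 of 597371 = 398247.33, rounded up to 398248; 398,248 required, 398,367 in favor — approved.
B: 4/5 of 18969615 = 15175692; 15,175,692 required, 15,171,540 in favor — not approved.
C: 2/3 of 16039429 = 10692952.67, rounded up to 10692953; 10,692,953 required, 10,697,459 in favor — approved.
D: 3/4 of 1596365 = 1197273.75, rounded up to 1197274; 1,197,274 required, 1,197,406 in favor — approved.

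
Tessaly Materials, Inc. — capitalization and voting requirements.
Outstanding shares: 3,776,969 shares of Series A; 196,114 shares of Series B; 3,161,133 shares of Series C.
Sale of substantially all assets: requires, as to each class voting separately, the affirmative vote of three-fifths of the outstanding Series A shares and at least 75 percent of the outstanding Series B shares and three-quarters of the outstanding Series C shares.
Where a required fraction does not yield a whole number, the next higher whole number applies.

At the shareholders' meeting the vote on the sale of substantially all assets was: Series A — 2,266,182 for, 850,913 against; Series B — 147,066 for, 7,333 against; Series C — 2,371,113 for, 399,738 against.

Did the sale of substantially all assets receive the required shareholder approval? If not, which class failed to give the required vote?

Not approved — the Series B shares did not give the required vote.

Series A: 3/5 of 3776969 = 2266181.40, rounded up to 2266182; 2,266,182 required, 2,266,182 in favor — approved.
Series B: 3/4 of 196114 = 147085.50, rounded up to 147086; 147,086 required, 147,066 in favor — not approved.
Series C: 3/4 of 3161133 = 2370849.75, rounded up to 2370850; 2,370,850 required, 2,371,113 in favor — approved.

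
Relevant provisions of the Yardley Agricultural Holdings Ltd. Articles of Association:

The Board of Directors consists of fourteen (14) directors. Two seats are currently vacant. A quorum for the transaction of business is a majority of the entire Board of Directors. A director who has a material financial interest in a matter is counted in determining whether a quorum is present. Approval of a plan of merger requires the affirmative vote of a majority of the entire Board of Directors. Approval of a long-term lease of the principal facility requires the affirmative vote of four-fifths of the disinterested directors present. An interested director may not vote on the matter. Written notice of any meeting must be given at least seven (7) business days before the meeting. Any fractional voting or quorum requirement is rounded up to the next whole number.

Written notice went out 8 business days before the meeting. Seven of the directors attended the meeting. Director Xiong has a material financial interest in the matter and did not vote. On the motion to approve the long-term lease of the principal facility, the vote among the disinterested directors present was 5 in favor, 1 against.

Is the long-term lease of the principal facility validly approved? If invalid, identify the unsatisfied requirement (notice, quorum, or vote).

Notice: 8 business days given; 7 required (8 ≥ 7). Satisfied.
Quorum: 7 present (interested directors count toward quorum); quorum is 8. Not satisfied.
Vote: the long-term lease of the principal facility requires four-fifths of the disinterested directors present (7 − 1 = 6). 4/5 of 6 = 4.80, rounded up to 5, so 5 affirmative votes are needed; 5 voted in favor. Satisfied. (Moot — without a quorum no business can be validly transacted.)

Invalid — quorum requirement not satisfied.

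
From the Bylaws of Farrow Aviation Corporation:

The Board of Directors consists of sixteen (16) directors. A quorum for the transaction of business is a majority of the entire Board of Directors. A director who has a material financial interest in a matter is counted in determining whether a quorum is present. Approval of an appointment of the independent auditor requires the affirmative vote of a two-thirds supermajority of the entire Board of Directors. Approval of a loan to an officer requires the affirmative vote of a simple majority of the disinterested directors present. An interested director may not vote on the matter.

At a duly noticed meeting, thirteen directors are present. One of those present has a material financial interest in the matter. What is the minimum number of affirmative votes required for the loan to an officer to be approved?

The loan to an officer requires a majority of the disinterested directors present (13 − 1 = 12).
A majority of 12 is 7.

7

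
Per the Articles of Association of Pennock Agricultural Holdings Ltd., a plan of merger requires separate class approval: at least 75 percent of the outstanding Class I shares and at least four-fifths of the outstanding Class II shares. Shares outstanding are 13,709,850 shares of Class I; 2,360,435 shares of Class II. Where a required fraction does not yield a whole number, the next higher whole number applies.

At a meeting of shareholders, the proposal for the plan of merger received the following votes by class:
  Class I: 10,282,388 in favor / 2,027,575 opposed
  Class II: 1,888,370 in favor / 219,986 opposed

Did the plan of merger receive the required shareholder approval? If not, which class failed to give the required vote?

Class I: 3/4 of 13709850 = 10282387.50, rounded up to 10282388; 10,282,388 required, 10,282,388 in favor — approved.
Class II: 4/5 of 2360435 = 1888348; 1,888,348 required, 1,888,370 in favor — approved.

Approved — every class gave the required vote.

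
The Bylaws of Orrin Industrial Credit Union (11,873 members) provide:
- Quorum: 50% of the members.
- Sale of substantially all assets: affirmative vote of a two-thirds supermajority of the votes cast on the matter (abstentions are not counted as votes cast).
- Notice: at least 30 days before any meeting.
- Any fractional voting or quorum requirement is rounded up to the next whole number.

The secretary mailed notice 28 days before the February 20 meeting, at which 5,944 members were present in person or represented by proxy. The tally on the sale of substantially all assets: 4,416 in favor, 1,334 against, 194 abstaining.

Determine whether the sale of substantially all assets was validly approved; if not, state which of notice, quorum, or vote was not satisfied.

Notice: 28 days given; 30 required. Not satisfied.
Quorum: 50% of 11,873 = 5,936.50, rounded up to 5,937; 5,944 present. Satisfied.
Vote: requires two-thirds of the votes cast (5,944 − 194 abstaining = 5,750); 2/3 of 5750 = 3833.33, rounded up to 3834, so 3,834 needed; 4,416 in favor. Satisfied.

Invalid — notice requirement not satisfied.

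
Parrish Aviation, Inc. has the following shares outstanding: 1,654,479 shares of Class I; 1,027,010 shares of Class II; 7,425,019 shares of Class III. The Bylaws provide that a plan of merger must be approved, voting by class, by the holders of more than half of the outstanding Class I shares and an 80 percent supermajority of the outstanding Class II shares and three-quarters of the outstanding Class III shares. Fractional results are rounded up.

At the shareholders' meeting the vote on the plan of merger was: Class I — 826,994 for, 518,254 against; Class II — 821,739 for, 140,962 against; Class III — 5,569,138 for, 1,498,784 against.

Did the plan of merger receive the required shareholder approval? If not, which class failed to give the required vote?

Class I: a majority of 1654479 is 827240; 827,240 required, 826,994 in favor — not approved.
Class II: 4/5 of 1027010 = 821608; 821,608 required, 821,739 in favor — approved.
Class III: 3/4 of 7425019 = 5568764.25, rounded up to 5568765; 5,568,765 required, 5,569,138 in favor — approved.

Not approved — the Class I shares did not give the required vote.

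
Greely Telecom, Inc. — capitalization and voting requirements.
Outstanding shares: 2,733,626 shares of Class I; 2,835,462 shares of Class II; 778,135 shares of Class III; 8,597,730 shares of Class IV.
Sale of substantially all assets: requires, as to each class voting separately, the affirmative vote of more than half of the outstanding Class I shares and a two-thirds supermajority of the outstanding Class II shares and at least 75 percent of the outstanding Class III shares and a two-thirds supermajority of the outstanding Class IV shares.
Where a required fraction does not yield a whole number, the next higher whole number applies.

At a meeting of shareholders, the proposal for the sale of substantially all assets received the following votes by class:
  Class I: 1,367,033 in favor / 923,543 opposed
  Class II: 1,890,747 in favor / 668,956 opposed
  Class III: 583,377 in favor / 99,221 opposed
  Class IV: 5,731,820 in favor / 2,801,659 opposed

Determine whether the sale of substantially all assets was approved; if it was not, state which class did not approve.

Not approved — the Class III shares did not give the required vote.

Class I: a majority of 2733626 is 1366814; 1,366,814 required, 1,367,033 in favor — approved.
Class II: 2/3 of 2835462 = 1890308; 1,890,308 required, 1,890,747 in favor — approved.
Class III: 3/4 of 778135 = 583601.25, rounded up to 583602; 583,602 required, 583,377 in favor — not approved.
Class IV: 2/3 of 8597730 = 5731820; 5,731,820 required, 5,731,820 in favor — approved.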